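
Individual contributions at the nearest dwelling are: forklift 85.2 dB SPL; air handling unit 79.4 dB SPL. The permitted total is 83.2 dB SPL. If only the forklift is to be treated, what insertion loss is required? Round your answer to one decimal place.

4.3 dB

The untreated sources together contribute 10^(79.4/10) = 8.710e+07, i.e. 79.40 dB SPL.
To meet 83.2 dB SPL overall, the treated forklift may contribute at most 10^(83.2/10) − 8.710e+07 = 1.218e+08, i.e. 80.86 dB SPL.
So the forklift must be reduced from 85.2 to 80.86 dB SPL: IL = 4.34 dB.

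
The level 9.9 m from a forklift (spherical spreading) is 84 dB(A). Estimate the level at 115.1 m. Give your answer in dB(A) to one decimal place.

62.7 dB(A)

For a point source, L₂ = L₁ − 20·log₁₀(r₂/r₁).
L₂ = 84 − 20·log₁₀(115.1/9.9) = 84 − 21.309 = 62.69 dB(A).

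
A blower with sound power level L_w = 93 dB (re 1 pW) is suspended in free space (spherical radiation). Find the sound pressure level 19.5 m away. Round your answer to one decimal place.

56.2 dB

L_p = L_w − 10·log₁₀(4π·r²) with r = 19.5 m.
4π·r² = 4778 m², 10·log₁₀ of that is 36.793 dB.
L_p = 93 − 36.793 = 56.21 dB.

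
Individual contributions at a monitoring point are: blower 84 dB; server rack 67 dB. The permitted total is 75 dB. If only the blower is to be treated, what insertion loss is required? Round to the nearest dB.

10 dB

The untreated sources together contribute 10^(67/10) = 5.012e+06, i.e. 67.00 dB.
The limit corresponds to 10^(75/10) = 3.162e+07; subtracting the fixed part leaves 2.661e+07 for the blower, i.e. 74.25 dB.
So the blower must be reduced from 84 to 74.25 dB: IL = 9.75 dB.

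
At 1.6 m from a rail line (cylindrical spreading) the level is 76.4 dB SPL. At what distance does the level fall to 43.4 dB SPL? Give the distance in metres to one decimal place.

The 33.0 dB drop corresponds to a distance ratio of 10^(33.0/10) for a line source.
r₂ = 1.6·10^((76.4−43.4)/10) = 1.6·10^(33.0/10) = 3192.42 m.

3192.4 m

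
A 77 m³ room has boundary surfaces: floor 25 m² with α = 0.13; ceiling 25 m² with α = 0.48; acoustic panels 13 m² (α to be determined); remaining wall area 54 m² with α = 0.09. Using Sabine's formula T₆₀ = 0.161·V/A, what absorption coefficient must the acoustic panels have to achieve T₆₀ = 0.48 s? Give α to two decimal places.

0.44

A = 0.161·V/T₆₀ = 0.161·77/0.48 = 25.83 m² sabins.
Absorption from the other surfaces = 25·0.13 + 25·0.48 + 54·0.09 = 20.11 m², so the acoustic panels must supply 5.72 m² over 13 m².
α = 5.72/13 = 0.440.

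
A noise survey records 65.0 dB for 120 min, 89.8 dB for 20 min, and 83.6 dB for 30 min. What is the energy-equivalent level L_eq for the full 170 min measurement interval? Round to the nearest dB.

82 dB

Weight each interval's intensity by its duration and average over T = 170 min:
Σ tᵢ·10^(Lᵢ/10) = 120·10^(65.0/10) + 20·10^(89.8/10) + 30·10^(83.6/10) = 2.635e+10.
L_eq = 10·log₁₀(2.635e+10/170) = 81.90 dB.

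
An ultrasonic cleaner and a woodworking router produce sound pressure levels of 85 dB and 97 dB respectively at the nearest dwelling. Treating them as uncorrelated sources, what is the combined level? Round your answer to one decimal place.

97.3 dB

For uncorrelated sources the intensities add, so convert each level to linear form, sum, and take 10·log₁₀ of the total.
Σ 10^(L/10) = 10^(85/10) + 10^(97/10) = 5.328e+09.
L_total = 10·log₁₀(5.328e+09) = 97.27 dB.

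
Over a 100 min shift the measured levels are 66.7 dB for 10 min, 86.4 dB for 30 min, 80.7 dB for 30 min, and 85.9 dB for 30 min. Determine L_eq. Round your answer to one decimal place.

Weight each interval's intensity by its duration and average over T = 100 min:
Σ tᵢ·10^(Lᵢ/10) = 10·10^(66.7/10) + 30·10^(86.4/10) + 30·10^(80.7/10) + 30·10^(85.9/10) = 2.834e+10.
L_eq = 10·log₁₀(2.834e+10/100) = 84.52 dB.

84.5 dB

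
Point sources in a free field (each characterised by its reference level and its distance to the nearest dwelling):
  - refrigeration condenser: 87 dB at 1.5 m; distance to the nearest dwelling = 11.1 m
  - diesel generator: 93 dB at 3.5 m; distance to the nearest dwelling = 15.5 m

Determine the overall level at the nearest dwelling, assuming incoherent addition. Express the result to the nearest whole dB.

80 dB

First find each source's level at the receiver (point-source: −20·log₁₀(r/r_ref)), then combine on an intensity basis.
refrigeration condenser: 87 − 20·log₁₀(11.1/1.5) = 87 − 17.38 = 69.62 dB.
diesel generator: 93 − 20·log₁₀(15.5/3.5) = 93 − 12.93 = 80.07 dB.
Σ 10^(L/10) = 1.109e+08 → L_total = 10·log₁₀(1.109e+08) = 80.45 dB.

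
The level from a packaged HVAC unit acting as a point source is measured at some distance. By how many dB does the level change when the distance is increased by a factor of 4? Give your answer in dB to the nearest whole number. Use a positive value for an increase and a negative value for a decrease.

Point-source spreading: ΔL = −20·log₁₀(r₂/r₁).
ΔL = −20·log₁₀(4) = -12.04 dB.

-12 dB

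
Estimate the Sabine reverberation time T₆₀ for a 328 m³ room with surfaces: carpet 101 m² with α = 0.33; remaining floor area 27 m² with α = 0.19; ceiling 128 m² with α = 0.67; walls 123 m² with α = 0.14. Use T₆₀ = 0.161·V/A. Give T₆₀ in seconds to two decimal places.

0.37 s

A = Σ Sᵢαᵢ = 101·0.33 + 27·0.19 + 128·0.67 + 123·0.14 = 141.44 m².
T₆₀ = 0.161·V/A = 0.161·328/141.44 = 0.373 s.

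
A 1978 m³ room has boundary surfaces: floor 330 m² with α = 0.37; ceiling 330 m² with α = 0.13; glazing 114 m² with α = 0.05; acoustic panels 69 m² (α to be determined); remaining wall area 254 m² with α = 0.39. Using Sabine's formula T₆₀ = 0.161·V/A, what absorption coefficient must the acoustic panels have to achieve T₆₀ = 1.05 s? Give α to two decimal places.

0.49

Required total absorption A = 0.161·1978/1.05 = 303.29 m².
Absorption from the other surfaces = 330·0.37 + 330·0.13 + 114·0.05 + 254·0.39 = 269.76 m², so the acoustic panels must supply 33.53 m² over 69 m².
α = 33.53/69 = 0.486.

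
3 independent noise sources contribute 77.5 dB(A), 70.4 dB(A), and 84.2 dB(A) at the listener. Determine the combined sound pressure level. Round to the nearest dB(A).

85 dB(A)

For uncorrelated sources the intensities add, so convert each level to linear form, sum, and take 10·log₁₀ of the total.
Σ 10^(L/10) = 10^(77.5/10) + 10^(70.4/10) + 10^(84.2/10) = 3.302e+08.
L_total = 10·log₁₀(3.302e+08) = 85.19 dB(A).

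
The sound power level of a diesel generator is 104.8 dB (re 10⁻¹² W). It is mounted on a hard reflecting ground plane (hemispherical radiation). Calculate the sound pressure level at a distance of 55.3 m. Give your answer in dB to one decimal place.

L_p = L_w − 10·log₁₀(2π·r²) with r = 55.3 m.
2π·r² = 1.921e+04 m², 10·log₁₀ of that is 42.836 dB.
L_p = 104.8 − 42.836 = 61.96 dB.

62.0 dB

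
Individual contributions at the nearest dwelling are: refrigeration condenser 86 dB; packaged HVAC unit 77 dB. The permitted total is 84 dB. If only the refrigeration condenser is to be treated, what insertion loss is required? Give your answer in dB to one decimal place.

3.0 dB

The untreated sources together contribute 10^(77/10) = 5.012e+07, i.e. 77.00 dB.
The limit corresponds to 10^(84/10) = 2.512e+08; subtracting the fixed part leaves 2.011e+08 for the refrigeration condenser, i.e. 83.03 dB.
Required insertion loss = 86 − 83.03 = 2.97 dB.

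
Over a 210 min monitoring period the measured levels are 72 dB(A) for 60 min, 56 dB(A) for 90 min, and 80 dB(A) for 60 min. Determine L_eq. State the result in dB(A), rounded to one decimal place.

75.2 dB(A)

L_eq = 10·log₁₀[(1/T)·Σ tᵢ·10^(Lᵢ/10)] with T = 210 min.
Σ tᵢ·10^(Lᵢ/10) = 60·10^(72/10) + 90·10^(56/10) + 60·10^(80/10) = 6.987e+09.
L_eq = 10·log₁₀(6.987e+09/210) = 75.22 dB(A).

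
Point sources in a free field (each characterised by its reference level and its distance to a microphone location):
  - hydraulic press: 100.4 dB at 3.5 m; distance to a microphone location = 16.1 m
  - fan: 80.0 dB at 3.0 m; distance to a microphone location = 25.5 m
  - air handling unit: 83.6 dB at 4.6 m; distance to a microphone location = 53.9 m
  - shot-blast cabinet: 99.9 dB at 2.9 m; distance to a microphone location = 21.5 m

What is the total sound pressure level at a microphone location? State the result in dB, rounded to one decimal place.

Propagate each source to the receiver with L = L_ref − 20·log₁₀(r/r_ref), then add intensities.
hydraulic press: 100.4 − 20·log₁₀(16.1/3.5) = 100.4 − 13.26 = 87.14 dB.
fan: 80.0 − 20·log₁₀(25.5/3.0) = 80.0 − 18.59 = 61.41 dB.
air handling unit: 83.6 − 20·log₁₀(53.9/4.6) = 83.6 − 21.38 = 62.22 dB.
shot-blast cabinet: 99.9 − 20·log₁₀(21.5/2.9) = 99.9 − 17.40 = 82.50 dB.
Σ 10^(L/10) = 6.990e+08 → L_total = 10·log₁₀(6.990e+08) = 88.44 dB.

88.4 dB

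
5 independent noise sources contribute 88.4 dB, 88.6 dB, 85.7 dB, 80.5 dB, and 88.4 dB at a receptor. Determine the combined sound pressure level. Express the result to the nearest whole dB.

94 dB

Incoherent sources combine by intensity addition: L_total = 10·log₁₀(Σ 10^(L_i/10)).
Σ 10^(L/10) = 10^(88.4/10) + 10^(88.6/10) + 10^(85.7/10) + 10^(80.5/10) + 10^(88.4/10) = 2.592e+09.
L_total = 10·log₁₀(2.592e+09) = 94.14 dB.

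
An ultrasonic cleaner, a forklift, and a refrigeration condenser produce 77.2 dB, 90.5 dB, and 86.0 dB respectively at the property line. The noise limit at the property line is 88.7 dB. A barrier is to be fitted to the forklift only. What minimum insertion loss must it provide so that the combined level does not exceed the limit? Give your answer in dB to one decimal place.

The untreated sources together contribute 10^(77.2/10) + 10^(86.0/10) = 4.506e+08, i.e. 86.54 dB.
The limit corresponds to 10^(88.7/10) = 7.413e+08; subtracting the fixed part leaves 2.907e+08 for the forklift, i.e. 84.63 dB.
So the forklift must be reduced from 90.5 to 84.63 dB: IL = 5.87 dB.

5.9 dB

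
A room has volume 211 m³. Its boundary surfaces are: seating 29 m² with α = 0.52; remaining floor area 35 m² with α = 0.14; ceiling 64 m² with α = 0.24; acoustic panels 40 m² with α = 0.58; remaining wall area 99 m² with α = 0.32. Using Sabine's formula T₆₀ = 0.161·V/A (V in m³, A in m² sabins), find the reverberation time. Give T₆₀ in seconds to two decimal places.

0.38 s

A = Σ Sᵢαᵢ = 29·0.52 + 35·0.14 + 64·0.24 + 40·0.58 + 99·0.32 = 90.22 m².
T₆₀ = 0.161 × 211 / 90.22 = 0.377 s.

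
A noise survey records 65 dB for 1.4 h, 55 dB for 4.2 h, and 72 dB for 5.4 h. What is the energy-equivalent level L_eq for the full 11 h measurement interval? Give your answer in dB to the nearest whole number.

Weight each interval's intensity by its duration and average over T = 11 h:
Σ tᵢ·10^(Lᵢ/10) = 1.4·10^(65/10) + 4.2·10^(55/10) + 5.4·10^(72/10) = 9.134e+07.
L_eq = 10·log₁₀(9.134e+07/11) = 69.19 dB.

69 dB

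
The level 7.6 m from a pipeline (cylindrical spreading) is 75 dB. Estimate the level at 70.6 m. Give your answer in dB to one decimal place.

65.3 dB

Line-source attenuation: ΔL = 10·log₁₀(r₂/r₁) = 10·log₁₀(70.6/7.6) = 9.680 dB.
L₂ = 75 − 10·log₁₀(70.6/7.6) = 75 − 9.680 = 65.32 dB.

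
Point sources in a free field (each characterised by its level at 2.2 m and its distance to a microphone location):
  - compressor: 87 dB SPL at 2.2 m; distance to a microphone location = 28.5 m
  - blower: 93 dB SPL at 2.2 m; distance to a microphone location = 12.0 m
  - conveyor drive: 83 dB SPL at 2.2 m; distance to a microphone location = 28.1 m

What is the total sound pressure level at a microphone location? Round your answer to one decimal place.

78.5 dB SPL

Apply inverse-square spreading to bring every level to the receiver, then sum 10^(L/10).
compressor: 87 − 20·log₁₀(28.5/2.2) = 87 − 22.25 = 64.75 dB SPL.
blower: 93 − 20·log₁₀(12.0/2.2) = 93 − 14.74 = 78.26 dB SPL.
conveyor drive: 83 − 20·log₁₀(28.1/2.2) = 83 − 22.13 = 60.87 dB SPL.
Σ 10^(L/10) = 7.127e+07 → L_total = 10·log₁₀(7.127e+07) = 78.53 dB SPL.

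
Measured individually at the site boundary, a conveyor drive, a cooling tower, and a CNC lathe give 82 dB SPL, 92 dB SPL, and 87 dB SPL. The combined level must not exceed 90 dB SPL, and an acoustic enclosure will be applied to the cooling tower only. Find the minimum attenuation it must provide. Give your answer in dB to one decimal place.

6.7 dB

The untreated sources together contribute 10^(82/10) + 10^(87/10) = 6.597e+08, i.e. 88.19 dB SPL.
To meet 90 dB SPL overall, the treated cooling tower may contribute at most 10^(90/10) − 6.597e+08 = 3.403e+08, i.e. 85.32 dB SPL.
Required insertion loss = 92 − 85.32 = 6.68 dB.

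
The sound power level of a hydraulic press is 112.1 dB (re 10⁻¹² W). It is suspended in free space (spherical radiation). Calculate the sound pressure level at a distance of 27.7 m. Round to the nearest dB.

72 dB

The power spreads over a sphere of area 4π·r², so L_p = L_w − 10·log₁₀(4π·r²).
4π·r² = 9642 m², 10·log₁₀ of that is 39.842 dB.
L_p = 112.1 − 39.842 = 72.26 dB.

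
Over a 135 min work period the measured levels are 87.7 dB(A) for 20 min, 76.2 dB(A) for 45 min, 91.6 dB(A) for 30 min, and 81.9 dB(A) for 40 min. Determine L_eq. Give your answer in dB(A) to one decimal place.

86.7 dB(A)

L_eq = 10·log₁₀[(1/T)·Σ tᵢ·10^(Lᵢ/10)] with T = 135 min.
Σ tᵢ·10^(Lᵢ/10) = 20·10^(87.7/10) + 45·10^(76.2/10) + 30·10^(91.6/10) + 40·10^(81.9/10) = 6.321e+10.
L_eq = 10·log₁₀(6.321e+10/135) = 86.70 dB(A).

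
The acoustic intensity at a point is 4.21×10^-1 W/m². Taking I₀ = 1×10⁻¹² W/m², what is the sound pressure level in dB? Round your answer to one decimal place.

L = 10·log₁₀(I/I₀) = 10·log₁₀(4.21×10^-1/10⁻¹²) = 10·log₁₀(4.21×10^11).
L = 10·(0.6243 + 11) = 116.24 dB.

116.2 dB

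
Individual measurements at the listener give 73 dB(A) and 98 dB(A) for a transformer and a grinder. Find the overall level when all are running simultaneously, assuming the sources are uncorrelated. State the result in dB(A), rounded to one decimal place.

98.0 dB(A)

For uncorrelated sources the intensities add, so convert each level to linear form, sum, and take 10·log₁₀ of the total.
Σ 10^(L/10) = 10^(73/10) + 10^(98/10) = 6.330e+09.
L_total = 10·log₁₀(6.330e+09) = 98.01 dB(A).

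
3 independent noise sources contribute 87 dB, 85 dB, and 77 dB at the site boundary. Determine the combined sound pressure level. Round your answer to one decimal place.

For uncorrelated sources the intensities add, so convert each level to linear form, sum, and take 10·log₁₀ of the total.
Σ 10^(L/10) = 10^(87/10) + 10^(85/10) + 10^(77/10) = 8.675e+08.
L_total = 10·log₁₀(8.675e+08) = 89.38 dB.

89.4 dB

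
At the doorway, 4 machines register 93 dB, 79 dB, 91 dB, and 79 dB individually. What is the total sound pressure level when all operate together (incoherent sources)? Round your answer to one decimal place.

95.3 dB

For uncorrelated sources the intensities add, so convert each level to linear form, sum, and take 10·log₁₀ of the total.
Σ 10^(L/10) = 10^(93/10) + 10^(79/10) + 10^(91/10) + 10^(79/10) = 3.413e+09.
L_total = 10·log₁₀(3.413e+09) = 95.33 dB.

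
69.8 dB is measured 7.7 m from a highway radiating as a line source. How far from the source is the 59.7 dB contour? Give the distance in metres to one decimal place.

78.8 m

The 10.1 dB drop corresponds to a distance ratio of 10^(10.1/10) for a line source.
r₂ = 7.7·10^((69.8−59.7)/10) = 7.7·10^(10.1/10) = 78.79 m.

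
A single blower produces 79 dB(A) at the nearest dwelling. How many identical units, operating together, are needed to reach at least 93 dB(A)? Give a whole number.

The shortfall is 93 − 79 = 14.0 dB, and N units add 10·log₁₀ N, so need 10·log₁₀ N ≥ 14.0.
N ≥ 10^(14.0/10) = 25.119, so N = 26.

26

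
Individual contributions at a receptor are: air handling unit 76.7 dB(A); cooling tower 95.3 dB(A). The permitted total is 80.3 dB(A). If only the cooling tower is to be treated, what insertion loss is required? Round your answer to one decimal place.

Fixed contribution from the other source: Σ 10^(L/10) = 10^(76.7/10) = 4.677e+07 (76.70 dB(A)).
The limit corresponds to 10^(80.3/10) = 1.072e+08; subtracting the fixed part leaves 6.038e+07 for the cooling tower, i.e. 77.81 dB(A).
Required insertion loss = 95.3 − 77.81 = 17.49 dB.

17.5 dB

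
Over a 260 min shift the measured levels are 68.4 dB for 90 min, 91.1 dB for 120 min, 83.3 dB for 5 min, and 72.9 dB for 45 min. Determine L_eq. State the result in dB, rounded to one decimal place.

87.8 dB

Weight each interval's intensity by its duration and average over T = 260 min:
Σ tᵢ·10^(Lᵢ/10) = 90·10^(68.4/10) + 120·10^(91.1/10) + 5·10^(83.3/10) + 45·10^(72.9/10) = 1.572e+11.
L_eq = 10·log₁₀(1.572e+11/260) = 87.81 dB.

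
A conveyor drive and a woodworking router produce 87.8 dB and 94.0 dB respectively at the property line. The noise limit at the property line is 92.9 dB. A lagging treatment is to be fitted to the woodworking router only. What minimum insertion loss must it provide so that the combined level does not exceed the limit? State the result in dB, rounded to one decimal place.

Fixed contribution from the other source: Σ 10^(L/10) = 10^(87.8/10) = 6.026e+08 (87.80 dB).
To meet 92.9 dB overall, the treated woodworking router may contribute at most 10^(92.9/10) − 6.026e+08 = 1.347e+09, i.e. 91.29 dB.
So the woodworking router must be reduced from 94.0 to 91.29 dB: IL = 2.71 dB.

2.7 dB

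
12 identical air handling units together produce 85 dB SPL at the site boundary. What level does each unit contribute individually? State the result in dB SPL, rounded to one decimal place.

Dividing the total intensity by 12 lowers the level by 10·log₁₀ 12 = 10.792 dB: L₁ = 85 − 10.792.

74.2 dB SPL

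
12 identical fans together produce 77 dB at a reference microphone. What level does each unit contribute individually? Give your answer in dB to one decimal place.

66.2 dB

Dividing the total intensity by 12 lowers the level by 10·log₁₀ 12 = 10.792 dB: L₁ = 77 − 10.792.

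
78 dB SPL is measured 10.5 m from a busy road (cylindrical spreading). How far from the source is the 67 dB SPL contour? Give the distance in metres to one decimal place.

132.2 m

For a line source L₁ − L₂ = 10·log₁₀(r₂/r₁), so r₂ = r₁·10^((L₁−L₂)/10).
r₂ = 10.5·10^((78−67)/10) = 10.5·10^(11.0/10) = 132.19 m.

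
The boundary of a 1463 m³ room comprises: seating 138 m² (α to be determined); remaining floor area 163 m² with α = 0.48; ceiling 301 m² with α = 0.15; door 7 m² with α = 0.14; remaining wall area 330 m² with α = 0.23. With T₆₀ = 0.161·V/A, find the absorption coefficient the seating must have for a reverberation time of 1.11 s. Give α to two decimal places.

Required total absorption A = 0.161·1463/1.11 = 212.20 m².
Absorption from the other surfaces = 163·0.48 + 301·0.15 + 7·0.14 + 330·0.23 = 200.27 m², so the seating must supply 11.93 m² over 138 m².
α = 11.93/138 = 0.086.

0.09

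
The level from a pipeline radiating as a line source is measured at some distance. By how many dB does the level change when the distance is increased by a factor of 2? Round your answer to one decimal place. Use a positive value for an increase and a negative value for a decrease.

-3.0 dB

A line source loses 3 dB per doubling of distance; generally ΔL = −10·log₁₀(r₂/r₁).
ΔL = −10·log₁₀(2) = -3.01 dB.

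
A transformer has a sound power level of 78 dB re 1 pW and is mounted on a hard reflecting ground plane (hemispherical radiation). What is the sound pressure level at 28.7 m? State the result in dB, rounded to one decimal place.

Free-field hemispherical radiation: L_p = L_w − 10·log₁₀(2π·r²), r = 28.7 m.
2π·r² = 5175 m², 10·log₁₀ of that is 37.139 dB.
L_p = 78 − 37.139 = 40.86 dB.

40.9 dB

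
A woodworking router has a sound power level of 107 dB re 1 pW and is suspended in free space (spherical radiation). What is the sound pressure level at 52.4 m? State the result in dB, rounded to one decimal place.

Free-field spherical radiation: L_p = L_w − 10·log₁₀(4π·r²), r = 52.4 m.
4π·r² = 3.45e+04 m², 10·log₁₀ of that is 45.379 dB.
L_p = 107 − 45.379 = 61.62 dB.

61.6 dB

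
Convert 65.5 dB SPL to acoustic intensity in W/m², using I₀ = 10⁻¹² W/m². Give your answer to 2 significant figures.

I = I₀·10^(L/10) = 10⁻¹² × 10^(65.5/10) = 10^(-5.450).

3.5e-06 W/m²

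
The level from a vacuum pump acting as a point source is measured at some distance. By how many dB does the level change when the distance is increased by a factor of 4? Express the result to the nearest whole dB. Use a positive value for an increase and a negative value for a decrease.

-12 dB

With spherical spreading the level changes by −20·log₁₀(r₂/r₁).
ΔL = −20·log₁₀(4) = -12.04 dB.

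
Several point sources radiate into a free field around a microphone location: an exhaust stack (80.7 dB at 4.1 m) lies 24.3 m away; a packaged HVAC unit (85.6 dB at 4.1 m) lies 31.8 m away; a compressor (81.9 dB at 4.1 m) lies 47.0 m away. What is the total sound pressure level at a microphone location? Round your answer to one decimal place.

70.2 dB

Apply inverse-square spreading to bring every level to the receiver, then sum 10^(L/10).
exhaust stack: 80.7 − 20·log₁₀(24.3/4.1) = 80.7 − 15.46 = 65.24 dB.
packaged HVAC unit: 85.6 − 20·log₁₀(31.8/4.1) = 85.6 − 17.79 = 67.81 dB.
compressor: 81.9 − 20·log₁₀(47.0/4.1) = 81.9 − 21.19 = 60.71 dB.
Σ 10^(L/10) = 1.056e+07 → L_total = 10·log₁₀(1.056e+07) = 70.24 dB.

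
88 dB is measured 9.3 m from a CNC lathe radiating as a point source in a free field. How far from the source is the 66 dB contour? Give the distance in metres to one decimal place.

117.1 m

For a point source L₁ − L₂ = 20·log₁₀(r₂/r₁), so r₂ = r₁·10^((L₁−L₂)/20).
r₂ = 9.3·10^((88−66)/20) = 9.3·10^(22.0/20) = 117.08 m.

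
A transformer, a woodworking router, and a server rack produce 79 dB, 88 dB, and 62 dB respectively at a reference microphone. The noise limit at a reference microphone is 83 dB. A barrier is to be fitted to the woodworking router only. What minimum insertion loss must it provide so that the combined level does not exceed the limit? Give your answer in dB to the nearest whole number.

7 dB

Fixed contribution from the other sources: Σ 10^(L/10) = 10^(79/10) + 10^(62/10) = 8.102e+07 (79.09 dB).
The limit corresponds to 10^(83/10) = 1.995e+08; subtracting the fixed part leaves 1.185e+08 for the woodworking router, i.e. 80.74 dB.
Required insertion loss = 88 − 80.74 = 7.26 dB.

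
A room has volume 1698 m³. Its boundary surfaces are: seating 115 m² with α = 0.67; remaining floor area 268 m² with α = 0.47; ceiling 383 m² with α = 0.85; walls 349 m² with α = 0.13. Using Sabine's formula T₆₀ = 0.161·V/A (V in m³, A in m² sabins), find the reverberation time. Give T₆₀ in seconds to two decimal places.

A = Σ Sᵢαᵢ = 115·0.67 + 268·0.47 + 383·0.85 + 349·0.13 = 573.93 m².
T₆₀ = 0.161·V/A = 0.161·1698/573.93 = 0.476 s.

0.48 s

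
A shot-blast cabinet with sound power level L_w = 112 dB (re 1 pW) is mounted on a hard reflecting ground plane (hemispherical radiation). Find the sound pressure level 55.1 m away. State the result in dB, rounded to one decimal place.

69.2 dB

The power spreads over a hemisphere of area 2π·r², so L_p = L_w − 10·log₁₀(2π·r²).
2π·r² = 1.908e+04 m², 10·log₁₀ of that is 42.805 dB.
L_p = 112 − 42.805 = 69.20 dB.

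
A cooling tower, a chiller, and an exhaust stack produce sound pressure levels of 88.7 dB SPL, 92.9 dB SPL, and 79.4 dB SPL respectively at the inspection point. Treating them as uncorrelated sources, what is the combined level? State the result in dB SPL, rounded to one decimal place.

94.4 dB SPL

For uncorrelated sources the intensities add, so convert each level to linear form, sum, and take 10·log₁₀ of the total.
Σ 10^(L/10) = 10^(88.7/10) + 10^(92.9/10) + 10^(79.4/10) = 2.778e+09.
L_total = 10·log₁₀(2.778e+09) = 94.44 dB SPL.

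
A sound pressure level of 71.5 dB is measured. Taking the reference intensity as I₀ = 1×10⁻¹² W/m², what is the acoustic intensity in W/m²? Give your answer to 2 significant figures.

1.4e-05 W/m²

I = I₀·10^(L/10) = 10⁻¹² × 10^(71.5/10) = 10^(-4.850).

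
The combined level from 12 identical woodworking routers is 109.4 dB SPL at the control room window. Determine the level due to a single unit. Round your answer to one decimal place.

98.6 dB SPL

For N identical incoherent sources L_total = L₁ + 10·log₁₀ N, so L₁ = 109.4 − 10·log₁₀(12) = 109.4 − 10.792.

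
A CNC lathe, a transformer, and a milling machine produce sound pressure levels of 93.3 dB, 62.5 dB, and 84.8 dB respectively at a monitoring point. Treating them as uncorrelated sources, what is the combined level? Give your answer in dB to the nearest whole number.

94 dB

For uncorrelated sources the intensities add, so convert each level to linear form, sum, and take 10·log₁₀ of the total.
Σ 10^(L/10) = 10^(93.3/10) + 10^(62.5/10) + 10^(84.8/10) = 2.442e+09.
L_total = 10·log₁₀(2.442e+09) = 93.88 dB.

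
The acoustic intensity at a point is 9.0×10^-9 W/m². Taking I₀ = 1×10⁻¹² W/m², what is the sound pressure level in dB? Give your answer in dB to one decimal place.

L = 10·log₁₀(I/I₀) = 10·log₁₀(9.0×10^-9/10⁻¹²) = 10·log₁₀(9.0×10^3).
L = 10·(0.9542 + 3) = 39.54 dB.

39.5 dB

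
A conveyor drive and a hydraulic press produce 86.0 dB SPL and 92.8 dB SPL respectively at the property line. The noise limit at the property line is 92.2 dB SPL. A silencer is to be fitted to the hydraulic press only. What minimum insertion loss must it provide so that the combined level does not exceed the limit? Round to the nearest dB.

2 dB

Everything except the hydraulic press sums to 10^(86.0/10) = 3.981e+08 in linear terms, 86.00 dB SPL.
The limit corresponds to 10^(92.2/10) = 1.660e+09; subtracting the fixed part leaves 1.261e+09 for the hydraulic press, i.e. 91.01 dB SPL.
So the hydraulic press must be reduced from 92.8 to 91.01 dB SPL: IL = 1.79 dB.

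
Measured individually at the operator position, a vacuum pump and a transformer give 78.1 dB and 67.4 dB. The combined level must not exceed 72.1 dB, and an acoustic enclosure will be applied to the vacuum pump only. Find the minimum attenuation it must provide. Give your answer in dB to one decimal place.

7.8 dB

The untreated sources together contribute 10^(67.4/10) = 5.495e+06, i.e. 67.40 dB.
To meet 72.1 dB overall, the treated vacuum pump may contribute at most 10^(72.1/10) − 5.495e+06 = 1.072e+07, i.e. 70.30 dB.
So the vacuum pump must be reduced from 78.1 to 70.30 dB: IL = 7.80 dB.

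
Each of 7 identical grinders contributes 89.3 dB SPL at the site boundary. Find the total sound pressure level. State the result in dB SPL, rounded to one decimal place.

97.8 dB SPL

L_total = L₁ + 10·log₁₀ N for N identical incoherent sources.
L_total = 89.3 + 10·log₁₀(7) = 89.3 + 8.451 = 97.75 dB SPL.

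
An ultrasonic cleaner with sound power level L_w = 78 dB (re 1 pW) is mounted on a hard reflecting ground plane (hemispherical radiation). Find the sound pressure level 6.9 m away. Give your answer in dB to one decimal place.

L_p = L_w − 10·log₁₀(2π·r²) with r = 6.9 m.
2π·r² = 299.1 m², 10·log₁₀ of that is 24.759 dB.
L_p = 78 − 24.759 = 53.24 dB.

53.2 dB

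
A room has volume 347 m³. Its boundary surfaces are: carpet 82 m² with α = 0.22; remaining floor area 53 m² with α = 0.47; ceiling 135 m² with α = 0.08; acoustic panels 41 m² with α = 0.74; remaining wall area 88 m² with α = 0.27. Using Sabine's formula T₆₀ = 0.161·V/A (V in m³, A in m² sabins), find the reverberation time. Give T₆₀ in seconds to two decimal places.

0.52 s

Summing Sᵢαᵢ: 82·0.22 + 53·0.47 + 135·0.08 + 41·0.74 + 88·0.27 = 107.85 m².
T₆₀ = 0.161·V/A = 0.161·347/107.85 = 0.518 s.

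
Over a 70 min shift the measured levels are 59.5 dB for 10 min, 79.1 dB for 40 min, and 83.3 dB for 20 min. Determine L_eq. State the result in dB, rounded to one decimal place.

The energy average is taken in the linear domain: L_eq = 10·log₁₀[(Σ tᵢ·10^(Lᵢ/10))/T], T = 70 min.
Σ tᵢ·10^(Lᵢ/10) = 10·10^(59.5/10) + 40·10^(79.1/10) + 20·10^(83.3/10) = 7.536e+09.
L_eq = 10·log₁₀(7.536e+09/70) = 80.32 dB.

80.3 dB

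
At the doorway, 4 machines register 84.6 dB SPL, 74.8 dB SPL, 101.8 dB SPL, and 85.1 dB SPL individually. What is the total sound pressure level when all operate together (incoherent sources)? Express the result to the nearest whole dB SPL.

Incoherent sources combine by intensity addition: L_total = 10·log₁₀(Σ 10^(L_i/10)).
Σ 10^(L/10) = 10^(84.6/10) + 10^(74.8/10) + 10^(101.8/10) + 10^(85.1/10) = 1.578e+10.
L_total = 10·log₁₀(1.578e+10) = 101.98 dB SPL.

102 dB SPL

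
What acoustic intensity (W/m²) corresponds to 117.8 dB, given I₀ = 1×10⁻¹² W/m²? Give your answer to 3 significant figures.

0.603 W/m²

I = I₀·10^(L/10) = 10⁻¹² × 10^(117.8/10) = 10^(-0.220).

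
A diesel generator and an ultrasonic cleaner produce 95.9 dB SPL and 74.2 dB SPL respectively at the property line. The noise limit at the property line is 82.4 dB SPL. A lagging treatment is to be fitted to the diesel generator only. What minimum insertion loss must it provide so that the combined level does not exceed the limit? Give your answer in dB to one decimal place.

14.2 dB

Everything except the diesel generator sums to 10^(74.2/10) = 2.630e+07 in linear terms, 74.20 dB SPL.
To meet 82.4 dB SPL overall, the treated diesel generator may contribute at most 10^(82.4/10) − 2.630e+07 = 1.475e+08, i.e. 81.69 dB SPL.
So the diesel generator must be reduced from 95.9 to 81.69 dB SPL: IL = 14.21 dB.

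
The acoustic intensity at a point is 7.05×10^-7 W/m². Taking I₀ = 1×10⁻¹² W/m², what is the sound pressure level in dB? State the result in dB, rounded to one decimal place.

58.5 dB

L = 10·log₁₀(I/I₀) = 10·log₁₀(7.05×10^-7/10⁻¹²) = 10·log₁₀(7.05×10^5).
L = 10·(0.8482 + 5) = 58.48 dB.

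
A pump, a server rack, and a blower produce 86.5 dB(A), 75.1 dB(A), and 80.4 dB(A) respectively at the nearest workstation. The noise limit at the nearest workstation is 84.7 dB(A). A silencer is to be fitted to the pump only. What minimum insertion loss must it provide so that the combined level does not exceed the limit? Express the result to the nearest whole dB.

5 dB

Everything except the pump sums to 10^(75.1/10) + 10^(80.4/10) = 1.420e+08 in linear terms, 81.52 dB(A).
To meet 84.7 dB(A) overall, the treated pump may contribute at most 10^(84.7/10) − 1.420e+08 = 1.531e+08, i.e. 81.85 dB(A).
Required insertion loss = 86.5 − 81.85 = 4.65 dB.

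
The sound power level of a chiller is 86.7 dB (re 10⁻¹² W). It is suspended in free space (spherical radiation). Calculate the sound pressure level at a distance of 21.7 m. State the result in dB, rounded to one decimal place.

49.0 dB

The power spreads over a sphere of area 4π·r², so L_p = L_w − 10·log₁₀(4π·r²).
4π·r² = 5917 m², 10·log₁₀ of that is 37.721 dB.
L_p = 86.7 − 37.721 = 48.98 dB.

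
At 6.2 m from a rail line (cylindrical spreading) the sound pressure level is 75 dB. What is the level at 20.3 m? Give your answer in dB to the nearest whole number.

For a line source, L₂ = L₁ − 10·log₁₀(r₂/r₁).
L₂ = 75 − 10·log₁₀(20.3/6.2) = 75 − 5.151 = 69.85 dB.

70 dB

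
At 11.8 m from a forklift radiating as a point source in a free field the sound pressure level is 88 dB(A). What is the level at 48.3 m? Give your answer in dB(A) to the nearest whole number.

76 dB(A)

Spherical spreading from a point source gives a 20·log₁₀(r₂/r₁) drop.
L₂ = 88 − 20·log₁₀(48.3/11.8) = 88 − 12.241 = 75.76 dB(A).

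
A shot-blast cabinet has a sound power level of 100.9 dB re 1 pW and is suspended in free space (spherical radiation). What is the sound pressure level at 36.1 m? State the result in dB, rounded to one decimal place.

L_p = L_w − 10·log₁₀(4π·r²) with r = 36.1 m.
4π·r² = 1.638e+04 m², 10·log₁₀ of that is 42.142 dB.
L_p = 100.9 − 42.142 = 58.76 dB.

58.8 dB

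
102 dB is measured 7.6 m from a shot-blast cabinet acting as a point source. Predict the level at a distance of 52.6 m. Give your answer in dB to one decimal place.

85.2 dB

Spherical spreading from a point source gives a 20·log₁₀(r₂/r₁) drop.
L₂ = 102 − 20·log₁₀(52.6/7.6) = 102 − 16.803 = 85.20 dB.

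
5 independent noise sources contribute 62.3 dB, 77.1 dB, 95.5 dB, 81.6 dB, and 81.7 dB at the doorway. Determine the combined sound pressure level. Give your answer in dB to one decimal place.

95.9 dB

For uncorrelated sources the intensities add, so convert each level to linear form, sum, and take 10·log₁₀ of the total.
Σ 10^(L/10) = 10^(62.3/10) + 10^(77.1/10) + 10^(95.5/10) + 10^(81.6/10) + 10^(81.7/10) = 3.894e+09.
L_total = 10·log₁₀(3.894e+09) = 95.90 dB.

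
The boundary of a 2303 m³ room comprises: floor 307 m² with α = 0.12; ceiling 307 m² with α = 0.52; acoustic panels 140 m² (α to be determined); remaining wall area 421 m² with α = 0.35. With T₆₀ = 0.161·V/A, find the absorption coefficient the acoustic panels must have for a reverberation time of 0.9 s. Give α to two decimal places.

0.49

A = 0.161·V/T₆₀ = 0.161·2303/0.9 = 411.98 m² sabins.
Absorption from the other surfaces = 307·0.12 + 307·0.52 + 421·0.35 = 343.83 m², so the acoustic panels must supply 68.15 m² over 140 m².
α = 68.15/140 = 0.487.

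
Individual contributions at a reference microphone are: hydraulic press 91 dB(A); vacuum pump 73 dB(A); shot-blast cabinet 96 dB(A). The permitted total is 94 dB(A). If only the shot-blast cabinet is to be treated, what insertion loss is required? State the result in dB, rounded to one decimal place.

Fixed contribution from the other sources: Σ 10^(L/10) = 10^(91/10) + 10^(73/10) = 1.279e+09 (91.07 dB(A)).
To meet 94 dB(A) overall, the treated shot-blast cabinet may contribute at most 10^(94/10) − 1.279e+09 = 1.233e+09, i.e. 90.91 dB(A).
Required insertion loss = 96 − 90.91 = 5.09 dB.

5.1 dB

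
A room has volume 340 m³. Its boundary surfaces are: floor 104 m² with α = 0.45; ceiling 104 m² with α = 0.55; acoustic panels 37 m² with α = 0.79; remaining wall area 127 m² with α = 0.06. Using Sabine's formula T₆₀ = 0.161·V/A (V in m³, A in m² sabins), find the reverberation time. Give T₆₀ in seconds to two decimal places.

0.39 s

A = Σ Sᵢαᵢ = 104·0.45 + 104·0.55 + 37·0.79 + 127·0.06 = 140.85 m².
T₆₀ = 0.161·V/A = 0.161·340/140.85 = 0.389 s.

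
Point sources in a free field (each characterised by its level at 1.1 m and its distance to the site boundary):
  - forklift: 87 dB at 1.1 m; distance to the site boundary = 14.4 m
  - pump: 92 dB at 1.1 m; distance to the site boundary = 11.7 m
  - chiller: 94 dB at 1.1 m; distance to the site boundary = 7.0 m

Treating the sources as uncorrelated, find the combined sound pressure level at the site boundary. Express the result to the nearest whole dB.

79 dB

Propagate each source to the receiver with L = L_ref − 20·log₁₀(r/r_ref), then add intensities.
forklift: 87 − 20·log₁₀(14.4/1.1) = 87 − 22.34 = 64.66 dB.
pump: 92 − 20·log₁₀(11.7/1.1) = 92 − 20.54 = 71.46 dB.
chiller: 94 − 20·log₁₀(7.0/1.1) = 94 − 16.07 = 77.93 dB.
Σ 10^(L/10) = 7.896e+07 → L_total = 10·log₁₀(7.896e+07) = 78.97 dB.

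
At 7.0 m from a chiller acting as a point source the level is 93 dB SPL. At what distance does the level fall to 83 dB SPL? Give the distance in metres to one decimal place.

22.1 m

Point-source spreading drops the level by 20·log₁₀(r₂/r₁); inverting, r₂/r₁ = 10^(ΔL/20).
r₂ = 7.0·10^((93−83)/20) = 7.0·10^(10.0/20) = 22.14 m.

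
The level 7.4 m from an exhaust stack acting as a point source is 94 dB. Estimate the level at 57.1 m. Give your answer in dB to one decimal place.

76.3 dB

Spherical spreading from a point source gives a 20·log₁₀(r₂/r₁) drop.
L₂ = 94 − 20·log₁₀(57.1/7.4) = 94 − 17.748 = 76.25 dB.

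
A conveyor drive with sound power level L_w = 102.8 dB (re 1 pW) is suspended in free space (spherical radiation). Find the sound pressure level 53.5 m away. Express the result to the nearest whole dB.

57 dB

The power spreads over a sphere of area 4π·r², so L_p = L_w − 10·log₁₀(4π·r²).
4π·r² = 3.597e+04 m², 10·log₁₀ of that is 45.559 dB.
L_p = 102.8 − 45.559 = 57.24 dB.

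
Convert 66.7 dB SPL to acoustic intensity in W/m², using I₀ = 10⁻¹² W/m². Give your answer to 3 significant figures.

I/I₀ = 10^(66.7/10) = 4.677e+06, so I = 4.677e+06 × 10⁻¹² W/m².

4.68e-06 W/m²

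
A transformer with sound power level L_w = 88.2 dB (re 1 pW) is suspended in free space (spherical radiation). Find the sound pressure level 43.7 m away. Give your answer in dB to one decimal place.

L_p = L_w − 10·log₁₀(4π·r²) with r = 43.7 m.
4π·r² = 2.4e+04 m², 10·log₁₀ of that is 43.802 dB.
L_p = 88.2 − 43.802 = 44.40 dB.

44.4 dB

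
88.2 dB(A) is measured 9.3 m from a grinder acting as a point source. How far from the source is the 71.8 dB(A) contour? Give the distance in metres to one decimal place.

61.4 m

The 16.4 dB drop corresponds to a distance ratio of 10^(16.4/20) for a point source.
r₂ = 9.3·10^((88.2−71.8)/20) = 9.3·10^(16.4/20) = 61.44 m.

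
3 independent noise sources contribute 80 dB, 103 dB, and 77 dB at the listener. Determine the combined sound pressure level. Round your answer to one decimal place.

103.0 dB

Incoherent sources combine by intensity addition: L_total = 10·log₁₀(Σ 10^(L_i/10)).
Σ 10^(L/10) = 10^(80/10) + 10^(103/10) + 10^(77/10) = 2.010e+10.
L_total = 10·log₁₀(2.010e+10) = 103.03 dB.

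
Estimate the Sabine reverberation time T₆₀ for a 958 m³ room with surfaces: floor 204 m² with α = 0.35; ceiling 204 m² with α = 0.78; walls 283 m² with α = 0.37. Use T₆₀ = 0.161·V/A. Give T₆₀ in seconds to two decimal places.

0.46 s

A = Σ Sᵢαᵢ = 204·0.35 + 204·0.78 + 283·0.37 = 335.23 m².
T₆₀ = 0.161·V/A = 0.161·958/335.23 = 0.460 s.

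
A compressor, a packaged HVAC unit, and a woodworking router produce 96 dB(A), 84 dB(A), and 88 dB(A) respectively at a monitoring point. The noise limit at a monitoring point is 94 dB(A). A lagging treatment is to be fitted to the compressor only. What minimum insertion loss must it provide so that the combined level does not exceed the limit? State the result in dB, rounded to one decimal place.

Everything except the compressor sums to 10^(84/10) + 10^(88/10) = 8.821e+08 in linear terms, 89.46 dB(A).
The limit corresponds to 10^(94/10) = 2.512e+09; subtracting the fixed part leaves 1.630e+09 for the compressor, i.e. 92.12 dB(A).
Required insertion loss = 96 − 92.12 = 3.88 dB.

3.9 dB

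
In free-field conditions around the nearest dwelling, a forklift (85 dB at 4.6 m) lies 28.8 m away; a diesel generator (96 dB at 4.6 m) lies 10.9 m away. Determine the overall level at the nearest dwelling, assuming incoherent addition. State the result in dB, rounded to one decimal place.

First find each source's level at the receiver (point-source: −20·log₁₀(r/r_ref)), then combine on an intensity basis.
forklift: 85 − 20·log₁₀(28.8/4.6) = 85 − 15.93 = 69.07 dB.
diesel generator: 96 − 20·log₁₀(10.9/4.6) = 96 − 7.49 = 88.51 dB.
Σ 10^(L/10) = 7.171e+08 → L_total = 10·log₁₀(7.171e+08) = 88.56 dB.

88.6 dB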